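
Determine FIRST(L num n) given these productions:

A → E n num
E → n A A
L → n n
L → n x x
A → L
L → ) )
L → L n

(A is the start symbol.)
{ ')', 'n' }

FIRST sets of the non-terminals involved (from the grammar, by fixed-point iteration):
  FIRST(L) = { ')', 'n' }

To compute FIRST(L num n), process the symbols left to right:
Symbol L is a non-terminal. Add FIRST(L) \ {ε} = { ')', 'n' }
L is not nullable (ε ∉ FIRST(L)), so stop here.
FIRST(L num n) = { ')', 'n' }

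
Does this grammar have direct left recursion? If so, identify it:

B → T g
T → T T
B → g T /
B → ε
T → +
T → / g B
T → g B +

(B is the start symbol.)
Yes, T is left-recursive

Direct left recursion occurs when N → N α for some non-terminal N (the right-hand side begins with the left-hand side itself).

B → T g: starts with T
T → T T: LEFT RECURSIVE (starts with T)
B → g T /: starts with g
B → ε: starts with ε
T → +: starts with '+'
T → / g B: starts with '/'
T → g B +: starts with g

The grammar has direct left recursion on: T.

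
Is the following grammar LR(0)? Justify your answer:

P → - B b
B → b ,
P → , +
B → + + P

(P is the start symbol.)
Augment with P' → P and build the canonical LR(0) collection (I0 = CLOSURE({[P' → . P]}), then GOTO on every symbol after a dot until no new states appear). It has 12 states:
  I0: { [P → . , +], [P → . - B b], [P' → . P] }  — shift
  I1: { [P → , . +] }  — shift
  I2: { [B → . + + P], [B → . b ,], [P → - . B b] }  — shift
  I3: { [P' → P .] }  — accept
  I4: { [B → + . + P] }  — shift
  I5: { [P → - B . b] }  — shift
  I6: { [B → b . ,] }  — shift
  I7: { [B → b , .] }  — reduce
  I8: { [P → - B b .] }  — reduce
  I9: { [B → + + . P], [P → . , +], [P → . - B b] }  — shift
  I10: { [B → + + P .] }  — reduce
  I11: { [P → , + .] }  — reduce

Every state is either a pure shift/goto state or contains exactly one complete item and nothing to shift — no conflicts. The grammar is LR(0).

Answer: Yes, the grammar is LR(0)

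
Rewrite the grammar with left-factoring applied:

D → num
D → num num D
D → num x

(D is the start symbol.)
D → num D'
D' → ε
D' → num D
D' → x

Left-factoring transforms A → αβ₁ | αβ₂ into A → αA' and A' → β₁ | β₂
(α is the longest common prefix among the alternatives). Repeat until
no nonterminal has two alternatives with a common prefix.

Round 1: D has alternatives sharing prefix 'num'. Introduce D': D → num D'
  Add: D' → ε
  Add: D' → num D
  Add: D' → x

No remaining common prefixes — done.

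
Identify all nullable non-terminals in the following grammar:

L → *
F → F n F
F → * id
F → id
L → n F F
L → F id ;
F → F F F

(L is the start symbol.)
None

There are no ε-productions, so no non-terminal can derive ε.
No non-terminals are nullable.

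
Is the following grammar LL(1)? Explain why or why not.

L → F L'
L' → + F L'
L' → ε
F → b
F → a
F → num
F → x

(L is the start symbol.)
Yes, the grammar is LL(1).

Relevant sets:
  FOLLOW(L') = { $ }

For L':
  PREDICT(L' → '+' F L') = { '+' }
  PREDICT(L' → ε) = { $ }
For F:
  PREDICT(F → b) = { 'b' }
  PREDICT(F → a) = { 'a' }
  PREDICT(F → num) = { 'num' }
  PREDICT(F → x) = { 'x' }
L has a single production, so nothing to check there.

All predict sets are disjoint. The grammar IS LL(1).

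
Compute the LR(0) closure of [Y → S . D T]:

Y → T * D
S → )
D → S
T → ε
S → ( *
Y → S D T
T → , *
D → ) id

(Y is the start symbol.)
{ [D → . ) id], [D → . S], [S → . ( *], [S → . )], [Y → S . D T] }

To compute CLOSURE, for each item [A → α.Bβ] where B is a non-terminal, add [B → .γ] for all productions B → γ; repeat for the newly added items until nothing changes.

Start with: [Y → S . D T]
  [Y → S . D T] has the dot before D: add [D → . S], [D → . ) id]
  [D → . S] has the dot before S: add [S → . )], [S → . ( *]
No further items can be added.

CLOSURE = { [D → . ) id], [D → . S], [S → . ( *], [S → . )], [Y → S . D T] }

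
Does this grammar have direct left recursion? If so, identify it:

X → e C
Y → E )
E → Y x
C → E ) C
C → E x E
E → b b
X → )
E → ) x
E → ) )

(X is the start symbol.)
Direct left recursion occurs when N → N α for some non-terminal N (the right-hand side begins with the left-hand side itself).

X → e C: starts with e
Y → E ): starts with E
E → Y x: starts with Y
C → E ) C: starts with E
C → E x E: starts with E
E → b b: starts with b
X → ): starts with ')'
E → ) x: starts with ')'
E → ) ): starts with ')'

No direct left recursion found.

Answer: No direct left recursion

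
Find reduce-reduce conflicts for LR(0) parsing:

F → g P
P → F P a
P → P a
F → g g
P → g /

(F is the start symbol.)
A reduce-reduce conflict occurs when an LR(0) state has two complete items [A → α .] and [B → β .] — both call for a reduction, and with no lookahead the parser cannot choose between them.

Augment with F' → F and build the canonical LR(0) collection (I0 = CLOSURE({[F' → . F]}), then GOTO on every symbol after a dot until no new states appear). It has 11 states:
  I0: { [F → . g P], [F → . g g], [F' → . F] }  — shift
  I1: { [F' → F .] }  — accept
  I2: { [F → . g P], [F → . g g], [F → g . P], [F → g . g], [P → . F P a], [P → . P a], [P → . g /] }  — shift
  I3: { [F → . g P], [F → . g g], [P → . F P a], [P → . P a], [P → . g /], [P → F . P a] }  — shift
  I4: { [F → g P .], [P → P . a] }  — shift, reduce
  I5: { [F → . g P], [F → . g g], [F → g . P], [F → g . g], [F → g g .], [P → . F P a], [P → . P a], [P → . g /], [P → g . /] }  — shift, reduce
  I6: { [P → g / .] }  — reduce
  I7: { [P → P a .] }  — reduce
  I8: { [P → F P . a], [P → P . a] }  — shift
  I9: { [F → . g P], [F → . g g], [F → g . P], [F → g . g], [P → . F P a], [P → . P a], [P → . g /], [P → g . /] }  — shift
  I10: { [P → F P a .], [P → P a .] }  — 2 reduces

I10 contains complete items [P → F P a .], [P → P a .] — reduce-reduce conflict.

Answer: Yes — I10: [P → F P a .] vs [P → P a .]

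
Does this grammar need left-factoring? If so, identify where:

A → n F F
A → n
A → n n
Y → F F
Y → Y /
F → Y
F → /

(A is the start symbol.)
Yes, A has productions with common prefix 'n'

Left-factoring is needed when two productions for the same non-terminal
share a common prefix on the right-hand side.

Productions for A:
  A → n F F
  A → n
  A → n n
Productions for Y:
  Y → F F
  Y → Y /
Productions for F:
  F → Y
  F → /

Found common prefix 'n' in productions for A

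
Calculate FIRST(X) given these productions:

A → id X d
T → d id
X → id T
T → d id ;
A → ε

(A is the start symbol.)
To compute FIRST(X), examine every production with X on the left-hand side, reading each right-hand side left to right until a non-nullable symbol is reached.

From X → id T:
  - id is a terminal: add 'id' and stop

Collecting: FIRST(X) = { 'id' }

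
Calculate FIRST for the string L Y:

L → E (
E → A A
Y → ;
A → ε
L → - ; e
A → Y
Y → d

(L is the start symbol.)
FIRST sets of the non-terminals involved (from the grammar, by fixed-point iteration):
  FIRST(L) = { '(', '-', ';', 'd' }

To compute FIRST(L Y), process the symbols left to right:
Symbol L is a non-terminal. Add FIRST(L) \ {ε} = { '(', '-', ';', 'd' }
L is not nullable (ε ∉ FIRST(L)), so stop here.
FIRST(L Y) = { '(', '-', ';', 'd' }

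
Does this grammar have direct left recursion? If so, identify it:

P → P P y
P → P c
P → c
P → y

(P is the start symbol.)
Direct left recursion occurs when N → N α for some non-terminal N (the right-hand side begins with the left-hand side itself).

P → P P y: LEFT RECURSIVE (starts with P)
P → P c: LEFT RECURSIVE (starts with P)
P → c: starts with c
P → y: starts with y

The grammar has direct left recursion on: P.

Answer: Yes, P is left-recursive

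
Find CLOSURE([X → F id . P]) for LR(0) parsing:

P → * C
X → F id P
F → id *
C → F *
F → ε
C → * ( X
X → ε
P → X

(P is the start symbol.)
To compute CLOSURE, for each item [A → α.Bβ] where B is a non-terminal, add [B → .γ] for all productions B → γ; repeat for the newly added items until nothing changes.

Start with: [X → F id . P]
  [X → F id . P] has the dot before P: add [P → . * C], [P → . X]
  [P → . X] has the dot before X: add [X → . F id P], [X → .]
  [X → . F id P] has the dot before F: add [F → . id *], [F → .]
No further items can be added.

CLOSURE = { [F → . id *], [F → .], [P → . * C], [P → . X], [X → . F id P], [X → .], [X → F id . P] }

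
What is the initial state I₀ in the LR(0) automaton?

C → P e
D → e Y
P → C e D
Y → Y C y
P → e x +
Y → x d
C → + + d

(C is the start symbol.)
{ [C → . + + d], [C → . P e], [C' → . C], [P → . C e D], [P → . e x +] }

First, augment the grammar with C' → C
I₀ = CLOSURE({ [C' → . C] }):
  [C' → . C] has the dot before C: add [C → . P e], [C → . + + d]
  [C → . P e] has the dot before P: add [P → . C e D], [P → . e x +]
No further items can be added.

I₀ = { [C → . + + d], [C → . P e], [C' → . C], [P → . C e D], [P → . e x +] }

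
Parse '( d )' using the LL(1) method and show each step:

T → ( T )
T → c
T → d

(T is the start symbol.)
LL(1) parsing maintains a stack (initially the start symbol over $) and the input. At each step: if the stack top is a terminal, match it against the current input token; if it is a non-terminal N, replace it with the RHS of M[N, lookahead] (the unique production whose predict set contains the lookahead).

Stack is shown with the top on the left.

Stack    Input    Action
------------------------
T $      ( d ) $  output T → ( T )
( T ) $  ( d ) $  match '('
T ) $    d ) $    output T → d
d ) $    d ) $    match 'd'
) $      ) $      match ')'
$        $        accept

The string is accepted.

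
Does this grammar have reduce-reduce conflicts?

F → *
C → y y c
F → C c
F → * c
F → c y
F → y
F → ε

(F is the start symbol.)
A reduce-reduce conflict occurs when an LR(0) state has two complete items [A → α .] and [B → β .] — both call for a reduction, and with no lookahead the parser cannot choose between them.

Augment with F' → F and build the canonical LR(0) collection (I0 = CLOSURE({[F' → . F]}), then GOTO on every symbol after a dot until no new states appear). It has 11 states:
  I0: { [C → . y y c], [F → . * c], [F → . *], [F → . C c], [F → . c y], [F → . y], [F → .], [F' → . F] }  — shift, reduce
  I1: { [F → * . c], [F → * .] }  — shift, reduce
  I2: { [F → C . c] }  — shift
  I3: { [F' → F .] }  — accept
  I4: { [F → c . y] }  — shift
  I5: { [C → y . y c], [F → y .] }  — shift, reduce
  I6: { [C → y y . c] }  — shift
  I7: { [C → y y c .] }  — reduce
  I8: { [F → c y .] }  — reduce
  I9: { [F → C c .] }  — reduce
  I10: { [F → * c .] }  — reduce

No state contains more than one complete item.

Answer: No reduce-reduce conflicts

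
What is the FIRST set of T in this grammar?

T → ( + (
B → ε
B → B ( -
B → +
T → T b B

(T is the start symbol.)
From T → ( + (:
  - '(' is a terminal: add '(' and stop
From T → T b B:
  - T is the symbol being defined: contributes nothing new
    T is not nullable, so stop

Collecting: FIRST(T) = { '(' }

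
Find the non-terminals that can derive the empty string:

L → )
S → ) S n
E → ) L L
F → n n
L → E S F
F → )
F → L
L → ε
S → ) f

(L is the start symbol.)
{ 'F', 'L' }

ε-productions: L → ε
So L is immediately nullable.
F → L: every symbol on the right is nullable, so F is nullable too.
No further non-terminal can be added: every production for the remaining non-terminals contains a terminal or a non-nullable non-terminal.
Nullable = { 'F', 'L' }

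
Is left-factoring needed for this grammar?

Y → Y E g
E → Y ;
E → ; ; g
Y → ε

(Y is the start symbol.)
Left-factoring is needed when two productions for the same non-terminal
share a common prefix on the right-hand side.

Productions for Y:
  Y → Y E g
  Y → ε
Productions for E:
  E → Y ;
  E → ; ; g

No common prefixes found.

Answer: No, left-factoring is not needed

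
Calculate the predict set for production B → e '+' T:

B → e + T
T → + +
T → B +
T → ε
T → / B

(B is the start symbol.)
{ 'e' }

PREDICT(B → e '+' T) = (FIRST(RHS) \ {ε}) ∪ (FOLLOW(B) if ε ∈ FIRST(RHS), i.e. RHS ⇒* ε)
FIRST(e '+' T) = { 'e' }
ε ∉ FIRST(e '+' T), so FOLLOW(B) is not added.
PREDICT(B → e '+' T) = { 'e' }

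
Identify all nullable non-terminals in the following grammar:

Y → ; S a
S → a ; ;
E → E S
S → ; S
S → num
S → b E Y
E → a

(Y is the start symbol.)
A non-terminal is nullable if it can derive ε (the empty string): either it has an ε-production, or it has a production whose right-hand side consists entirely of nullable non-terminals.

There are no ε-productions, so no non-terminal can derive ε.
No non-terminals are nullable.

Answer: None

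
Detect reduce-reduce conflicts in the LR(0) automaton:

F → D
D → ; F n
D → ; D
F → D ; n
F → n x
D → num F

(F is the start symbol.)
Yes — I10: [D → ; D .] vs [F → D .]

A reduce-reduce conflict occurs when an LR(0) state has two complete items [A → α .] and [B → β .] — both call for a reduction, and with no lookahead the parser cannot choose between them.

Augment with F' → F and build the canonical LR(0) collection (I0 = CLOSURE({[F' → . F]}), then GOTO on every symbol after a dot until no new states appear). It has 13 states:
  I0: { [D → . ; D], [D → . ; F n], [D → . num F], [F → . D ; n], [F → . D], [F → . n x], [F' → . F] }  — shift
  I1: { [D → . ; D], [D → . ; F n], [D → . num F], [D → ; . D], [D → ; . F n], [F → . D ; n], [F → . D], [F → . n x] }  — shift
  I2: { [F → D . ; n], [F → D .] }  — shift, reduce
  I3: { [F' → F .] }  — accept
  I4: { [F → n . x] }  — shift
  I5: { [D → . ; D], [D → . ; F n], [D → . num F], [D → num . F], [F → . D ; n], [F → . D], [F → . n x] }  — shift
  I6: { [D → num F .] }  — reduce
  I7: { [F → n x .] }  — reduce
  I8: { [F → D ; . n] }  — shift
  I9: { [F → D ; n .] }  — reduce
  I10: { [D → ; D .], [F → D . ; n], [F → D .] }  — shift, 2 reduces
  I11: { [D → ; F . n] }  — shift
  I12: { [D → ; F n .] }  — reduce

I10 contains complete items [D → ; D .], [F → D .] — reduce-reduce conflict.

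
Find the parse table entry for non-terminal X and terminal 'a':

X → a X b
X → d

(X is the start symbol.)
X → a X b

To find M[X, 'a'], we find productions for X where 'a' is in the predict set (PREDICT(N → α) = (FIRST(α) \ {ε}) ∪ (FOLLOW(N) if α ⇒* ε)).

X → a X b: PREDICT = { 'a' }
  'a' is in predict set, so this production goes in M[X, 'a']
X → d: PREDICT = { 'd' }

M[X, 'a'] = X → a X b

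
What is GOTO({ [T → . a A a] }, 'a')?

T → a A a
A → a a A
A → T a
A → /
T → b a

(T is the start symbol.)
GOTO(I, 'a') = CLOSURE({ [A → αX.β] : [A → α.Xβ] ∈ I, X = 'a' })

Items with dot before 'a', with the dot advanced:
  [T → . a A a] → [T → a . A a]
Closure of the advanced items:
  [T → a . A a] has the dot before A: add [A → . a a A], [A → . T a], [A → . /]
  [A → . T a] has the dot before T: add [T → . a A a], [T → . b a]

GOTO = { [A → . /], [A → . T a], [A → . a a A], [T → . a A a], [T → . b a], [T → a . A a] }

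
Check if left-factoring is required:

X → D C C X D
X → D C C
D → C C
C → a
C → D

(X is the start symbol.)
Yes, X has productions with common prefix 'D C C'

Left-factoring is needed when two productions for the same non-terminal
share a common prefix on the right-hand side.

Productions for X:
  X → D C C X D
  X → D C C
Productions for C:
  C → a
  C → D

Found common prefix 'D C C' in productions for X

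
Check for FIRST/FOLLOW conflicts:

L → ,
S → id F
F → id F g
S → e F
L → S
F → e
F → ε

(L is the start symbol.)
No FIRST/FOLLOW conflicts.

A FIRST/FOLLOW conflict occurs when a non-terminal N has a nullable alternative N → β (β ⇒* ε) and another alternative N → α with FIRST(α) ∩ FOLLOW(N) ≠ ∅: on such a lookahead the parser cannot decide between expanding α and letting N vanish via β.

Nullable non-terminals: F.

F: nullable alternative(s) F → ε; FOLLOW(F) = { $, 'g' }
  F → id F g: FIRST \ {ε} = { 'id' } — disjoint from FOLLOW(F)
  F → e: FIRST \ {ε} = { 'e' } — disjoint from FOLLOW(F)
  F → ε: FIRST \ {ε} = { } — this is the only nullable alternative, skip

L, S have no nullable alternative, so no FIRST/FOLLOW check is needed there.

No FIRST/FOLLOW conflicts found.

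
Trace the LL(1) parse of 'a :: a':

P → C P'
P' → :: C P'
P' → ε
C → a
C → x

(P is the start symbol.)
LL(1) parsing maintains a stack (initially the start symbol over $) and the input. At each step: if the stack top is a terminal, match it against the current input token; if it is a non-terminal N, replace it with the RHS of M[N, lookahead] (the unique production whose predict set contains the lookahead).

Stack is shown with the top on the left.

Stack      Input     Action
---------------------------
P $        a :: a $  output P → C P'
C P' $     a :: a $  output C → a
a P' $     a :: a $  match 'a'
P' $       :: a $    output P' → :: C P'
:: C P' $  :: a $    match '::'
C P' $     a $       output C → a
a P' $     a $       match 'a'
P' $       $         output P' → ε
$          $         accept

The string is accepted.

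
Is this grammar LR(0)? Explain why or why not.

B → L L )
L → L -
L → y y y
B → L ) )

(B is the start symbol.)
Yes, the grammar is LR(0)

A grammar is LR(0) if no state in the canonical LR(0) collection has:
  - both a shift item (dot before a terminal) and a complete item (shift-reduce conflict), or
  - two or more complete items (reduce-reduce conflict; the accept item [B' → B .] counts as a complete item here).

Augment with B' → B and build the canonical LR(0) collection (I0 = CLOSURE({[B' → . B]}), then GOTO on every symbol after a dot until no new states appear). It has 11 states:
  I0: { [B → . L ) )], [B → . L L )], [B' → . B], [L → . L -], [L → . y y y] }  — shift
  I1: { [B' → B .] }  — accept
  I2: { [B → L . ) )], [B → L . L )], [L → . L -], [L → . y y y], [L → L . -] }  — shift
  I3: { [L → y . y y] }  — shift
  I4: { [L → y y . y] }  — shift
  I5: { [L → y y y .] }  — reduce
  I6: { [B → L ) . )] }  — shift
  I7: { [L → L - .] }  — reduce
  I8: { [B → L L . )], [L → L . -] }  — shift
  I9: { [B → L L ) .] }  — reduce
  I10: { [B → L ) ) .] }  — reduce

Every state is either a pure shift/goto state or contains exactly one complete item and nothing to shift — no conflicts. The grammar is LR(0).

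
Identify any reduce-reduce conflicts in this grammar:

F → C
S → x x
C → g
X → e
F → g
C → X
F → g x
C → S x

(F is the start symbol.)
A reduce-reduce conflict occurs when an LR(0) state has two complete items [A → α .] and [B → β .] — both call for a reduction, and with no lookahead the parser cannot choose between them.

Augment with F' → F and build the canonical LR(0) collection (I0 = CLOSURE({[F' → . F]}), then GOTO on every symbol after a dot until no new states appear). It has 11 states:
  I0: { [C → . S x], [C → . X], [C → . g], [F → . C], [F → . g x], [F → . g], [F' → . F], [S → . x x], [X → . e] }  — shift
  I1: { [F → C .] }  — reduce
  I2: { [F' → F .] }  — accept
  I3: { [C → S . x] }  — shift
  I4: { [C → X .] }  — reduce
  I5: { [X → e .] }  — reduce
  I6: { [C → g .], [F → g . x], [F → g .] }  — shift, 2 reduces
  I7: { [S → x . x] }  — shift
  I8: { [S → x x .] }  — reduce
  I9: { [F → g x .] }  — reduce
  I10: { [C → S x .] }  — reduce

I6 contains complete items [C → g .], [F → g .] — reduce-reduce conflict.

Answer: Yes — I6: [C → g .] vs [F → g .]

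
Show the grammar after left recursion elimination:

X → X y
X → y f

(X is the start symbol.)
X is directly left-recursive. The standard transformation for
  A → A α₁ | ... | A α_m | β₁ | ... | β_n
is
  A  → β₁ A' | ... | β_n A'
  A' → α₁ A' | ... | α_m A' | ε

X → y f becomes X → y f X'
X → X y becomes X' → y X'
Add X' → ε

Resulting grammar:
X → y f X'
X' → y X'
X' → ε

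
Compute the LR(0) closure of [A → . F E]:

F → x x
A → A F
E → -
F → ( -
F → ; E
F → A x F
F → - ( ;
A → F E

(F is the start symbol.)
{ [A → . A F], [A → . F E], [F → . ( -], [F → . - ( ;], [F → . ; E], [F → . A x F], [F → . x x] }

To compute CLOSURE, for each item [A → α.Bβ] where B is a non-terminal, add [B → .γ] for all productions B → γ; repeat for the newly added items until nothing changes.

Start with: [A → . F E]
  [A → . F E] has the dot before F: add [F → . x x], [F → . ( -], [F → . ; E], [F → . A x F], [F → . - ( ;]
  [F → . A x F] has the dot before A: add [A → . A F]
No further items can be added.

CLOSURE = { [A → . A F], [A → . F E], [F → . ( -], [F → . - ( ;], [F → . ; E], [F → . A x F], [F → . x x] }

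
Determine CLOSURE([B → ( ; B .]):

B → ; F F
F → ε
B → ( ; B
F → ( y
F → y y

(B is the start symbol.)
{ [B → ( ; B .] }

Start with: [B → ( ; B .]
The dot is at the end, so nothing is added.

CLOSURE = { [B → ( ; B .] }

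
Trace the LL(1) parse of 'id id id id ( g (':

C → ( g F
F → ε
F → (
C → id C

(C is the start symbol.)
LL(1) parsing maintains a stack (initially the start symbol over $) and the input. At each step: if the stack top is a terminal, match it against the current input token; if it is a non-terminal N, replace it with the RHS of M[N, lookahead] (the unique production whose predict set contains the lookahead).

Stack is shown with the top on the left.

Stack    Input                Action
------------------------------------
C $      id id id id ( g ( $  output C → id C
id C $   id id id id ( g ( $  match 'id'
C $      id id id ( g ( $     output C → id C
id C $   id id id ( g ( $     match 'id'
C $      id id ( g ( $        output C → id C
id C $   id id ( g ( $        match 'id'
C $      id ( g ( $           output C → id C
id C $   id ( g ( $           match 'id'
C $      ( g ( $              output C → ( g F
( g F $  ( g ( $              match '('
g F $    g ( $                match 'g'
F $      ( $                  output F → (
( $      ( $                  match '('
$        $                    accept

The string is accepted.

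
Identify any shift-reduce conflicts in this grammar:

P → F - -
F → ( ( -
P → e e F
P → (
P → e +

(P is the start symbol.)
A shift-reduce conflict occurs when an LR(0) state has both:
  - a complete (reduce) item [A → α .] (dot at the end), and
  - a shift item [B → β . c γ] (dot before a terminal).

Augment with P' → P and build the canonical LR(0) collection (I0 = CLOSURE({[P' → . P]}), then GOTO on every symbol after a dot until no new states appear). It has 13 states:
  I0: { [F → . ( ( -], [P → . (], [P → . F - -], [P → . e +], [P → . e e F], [P' → . P] }  — shift
  I1: { [F → ( . ( -], [P → ( .] }  — shift, reduce
  I2: { [P → F . - -] }  — shift
  I3: { [P' → P .] }  — accept
  I4: { [P → e . +], [P → e . e F] }  — shift
  I5: { [P → e + .] }  — reduce
  I6: { [F → . ( ( -], [P → e e . F] }  — shift
  I7: { [F → ( . ( -] }  — shift
  I8: { [P → e e F .] }  — reduce
  I9: { [F → ( ( . -] }  — shift
  I10: { [F → ( ( - .] }  — reduce
  I11: { [P → F - . -] }  — shift
  I12: { [P → F - - .] }  — reduce

I1 contains reduce item [P → ( .] and shift item [F → ( . ( -] — shift-reduce conflict.

Answer: Yes — I1: [P → ( .] vs [F → ( . ( -]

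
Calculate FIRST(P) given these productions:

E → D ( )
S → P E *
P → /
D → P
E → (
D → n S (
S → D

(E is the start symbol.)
{ '/' }

From P → /:
  - '/' is a terminal: add '/' and stop

Collecting: FIRST(P) = { '/' }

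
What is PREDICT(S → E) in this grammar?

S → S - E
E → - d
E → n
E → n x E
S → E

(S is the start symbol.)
PREDICT(S → E) = (FIRST(RHS) \ {ε}) ∪ (FOLLOW(S) if ε ∈ FIRST(RHS), i.e. RHS ⇒* ε)
FIRST(E) = { '-', 'n' }
FIRST(E) = { '-', 'n' }
ε ∉ FIRST(E), so FOLLOW(S) is not added.
PREDICT(S → E) = { '-', 'n' }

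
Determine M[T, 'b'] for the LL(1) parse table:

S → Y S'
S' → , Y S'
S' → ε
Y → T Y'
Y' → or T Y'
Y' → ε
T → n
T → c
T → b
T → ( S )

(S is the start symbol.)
T → b

To find M[T, 'b'], we find productions for T where 'b' is in the predict set (PREDICT(N → α) = (FIRST(α) \ {ε}) ∪ (FOLLOW(N) if α ⇒* ε)).

T → n: PREDICT = { 'n' }
T → c: PREDICT = { 'c' }
T → b: PREDICT = { 'b' }
  'b' is in predict set, so this production goes in M[T, 'b']
T → ( S ): PREDICT = { '(' }

M[T, 'b'] = T → b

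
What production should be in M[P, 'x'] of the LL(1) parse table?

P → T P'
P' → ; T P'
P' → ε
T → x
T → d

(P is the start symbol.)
To find M[P, 'x'], we find productions for P where 'x' is in the predict set (PREDICT(N → α) = (FIRST(α) \ {ε}) ∪ (FOLLOW(N) if α ⇒* ε)).

Relevant sets:
  FIRST(T) = { 'd', 'x' }

P → T P': PREDICT = { 'd', 'x' }
  'x' is in predict set, so this production goes in M[P, 'x']

M[P, 'x'] = P → T P'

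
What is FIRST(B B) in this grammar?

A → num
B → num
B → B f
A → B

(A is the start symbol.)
FIRST sets of the non-terminals involved (from the grammar, by fixed-point iteration):
  FIRST(B) = { 'num' }

To compute FIRST(B B), process the symbols left to right:
Symbol B is a non-terminal. Add FIRST(B) \ {ε} = { 'num' }
B is not nullable (ε ∉ FIRST(B)), so stop here.
FIRST(B B) = { 'num' }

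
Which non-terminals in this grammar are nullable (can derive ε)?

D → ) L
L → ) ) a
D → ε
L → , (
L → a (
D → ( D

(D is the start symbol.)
{ 'D' }

A non-terminal is nullable if it can derive ε (the empty string): either it has an ε-production, or it has a production whose right-hand side consists entirely of nullable non-terminals.

ε-productions: D → ε
So D is immediately nullable.
No further non-terminal can be added: every production for the remaining non-terminals contains a terminal or a non-nullable non-terminal.
Nullable = { 'D' }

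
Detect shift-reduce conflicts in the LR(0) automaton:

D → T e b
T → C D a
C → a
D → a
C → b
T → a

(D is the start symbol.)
No shift-reduce conflicts

Augment with D' → D and build the canonical LR(0) collection (I0 = CLOSURE({[D' → . D]}), then GOTO on every symbol after a dot until no new states appear). It has 10 states:
  I0: { [C → . a], [C → . b], [D → . T e b], [D → . a], [D' → . D], [T → . C D a], [T → . a] }  — shift
  I1: { [C → . a], [C → . b], [D → . T e b], [D → . a], [T → . C D a], [T → . a], [T → C . D a] }  — shift
  I2: { [D' → D .] }  — accept
  I3: { [D → T . e b] }  — shift
  I4: { [C → a .], [D → a .], [T → a .] }  — 3 reduces
  I5: { [C → b .] }  — reduce
  I6: { [D → T e . b] }  — shift
  I7: { [D → T e b .] }  — reduce
  I8: { [T → C D . a] }  — shift
  I9: { [T → C D a .] }  — reduce

No state contains both a complete item and a shift item.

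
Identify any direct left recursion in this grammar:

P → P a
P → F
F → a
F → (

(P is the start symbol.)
Yes, P is left-recursive

Direct left recursion occurs when N → N α for some non-terminal N (the right-hand side begins with the left-hand side itself).

P → P a: LEFT RECURSIVE (starts with P)
P → F: starts with F
F → a: starts with a
F → (: starts with '('

The grammar has direct left recursion on: P.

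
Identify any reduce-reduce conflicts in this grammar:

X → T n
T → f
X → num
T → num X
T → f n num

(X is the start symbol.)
Augment with X' → X and build the canonical LR(0) collection (I0 = CLOSURE({[X' → . X]}), then GOTO on every symbol after a dot until no new states appear). It has 9 states:
  I0: { [T → . f n num], [T → . f], [T → . num X], [X → . T n], [X → . num], [X' → . X] }  — shift
  I1: { [X → T . n] }  — shift
  I2: { [X' → X .] }  — accept
  I3: { [T → f . n num], [T → f .] }  — shift, reduce
  I4: { [T → . f n num], [T → . f], [T → . num X], [T → num . X], [X → . T n], [X → . num], [X → num .] }  — shift, reduce
  I5: { [T → num X .] }  — reduce
  I6: { [T → f n . num] }  — shift
  I7: { [T → f n num .] }  — reduce
  I8: { [X → T n .] }  — reduce

No state contains more than one complete item.

Answer: No reduce-reduce conflicts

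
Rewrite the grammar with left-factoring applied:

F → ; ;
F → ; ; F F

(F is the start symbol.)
Left-factoring transforms A → αβ₁ | αβ₂ into A → αA' and A' → β₁ | β₂
(α is the longest common prefix among the alternatives). Repeat until
no nonterminal has two alternatives with a common prefix.

Round 1: F has alternatives sharing prefix '; ;'. Introduce F': F → ; ; F'
  Add: F' → ε
  Add: F' → F F

No remaining common prefixes — done.

Resulting grammar:
F → ; ; F'
F' → ε
F' → F F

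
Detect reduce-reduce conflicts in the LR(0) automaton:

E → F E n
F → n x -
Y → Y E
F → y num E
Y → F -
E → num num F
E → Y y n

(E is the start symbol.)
Augment with E' → E and build the canonical LR(0) collection (I0 = CLOSURE({[E' → . E]}), then GOTO on every symbol after a dot until no new states appear). It has 19 states:
  I0: { [E → . F E n], [E → . Y y n], [E → . num num F], [E' → . E], [F → . n x -], [F → . y num E], [Y → . F -], [Y → . Y E] }  — shift
  I1: { [E' → E .] }  — accept
  I2: { [E → . F E n], [E → . Y y n], [E → . num num F], [E → F . E n], [F → . n x -], [F → . y num E], [Y → . F -], [Y → . Y E], [Y → F . -] }  — shift
  I3: { [E → . F E n], [E → . Y y n], [E → . num num F], [E → Y . y n], [F → . n x -], [F → . y num E], [Y → . F -], [Y → . Y E], [Y → Y . E] }  — shift
  I4: { [F → n . x -] }  — shift
  I5: { [E → num . num F] }  — shift
  I6: { [F → y . num E] }  — shift
  I7: { [E → . F E n], [E → . Y y n], [E → . num num F], [F → . n x -], [F → . y num E], [F → y num . E], [Y → . F -], [Y → . Y E] }  — shift
  I8: { [F → y num E .] }  — reduce
  I9: { [E → num num . F], [F → . n x -], [F → . y num E] }  — shift
  I10: { [E → num num F .] }  — reduce
  I11: { [F → n x . -] }  — shift
  I12: { [F → n x - .] }  — reduce
  I13: { [Y → Y E .] }  — reduce
  I14: { [E → Y y . n], [F → y . num E] }  — shift
  I15: { [E → Y y n .] }  — reduce
  I16: { [Y → F - .] }  — reduce
  I17: { [E → F E . n] }  — shift
  I18: { [E → F E n .] }  — reduce

No state contains more than one complete item.

Answer: No reduce-reduce conflicts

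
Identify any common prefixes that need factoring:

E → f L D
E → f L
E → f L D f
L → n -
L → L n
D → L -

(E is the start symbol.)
Left-factoring is needed when two productions for the same non-terminal
share a common prefix on the right-hand side.

Productions for E:
  E → f L D
  E → f L
  E → f L D f
Productions for L:
  L → n -
  L → L n

Found common prefix 'f L' in productions for E

Answer: Yes, E has productions with common prefix 'f L'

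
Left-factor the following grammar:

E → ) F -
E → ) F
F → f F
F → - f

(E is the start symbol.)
Left-factoring transforms A → αβ₁ | αβ₂ into A → αA' and A' → β₁ | β₂
(α is the longest common prefix among the alternatives). Repeat until
no nonterminal has two alternatives with a common prefix.

Round 1: E has alternatives sharing prefix ') F'. Introduce E': E → ) F E'
  Add: E' → -
  Add: E' → ε

No remaining common prefixes — done.

Resulting grammar:
E → ) F E'
E' → -
E' → ε
F → f F
F → - f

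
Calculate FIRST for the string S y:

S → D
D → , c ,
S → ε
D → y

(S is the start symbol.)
FIRST sets of the non-terminals involved (from the grammar, by fixed-point iteration):
  FIRST(S) = { ',', 'y', ε }

To compute FIRST(S y), process the symbols left to right:
Symbol S is a non-terminal. Add FIRST(S) \ {ε} = { ',', 'y' }
S is nullable (ε ∈ FIRST(S)), continue to the next symbol.
Symbol y is a terminal. Add 'y' and stop.
FIRST(S y) = { ',', 'y' }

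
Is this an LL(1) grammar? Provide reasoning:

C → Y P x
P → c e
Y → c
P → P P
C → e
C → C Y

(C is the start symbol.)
A grammar is LL(1) if for each non-terminal N with multiple productions, the predict sets of those productions are pairwise disjoint, where PREDICT(N → α) = (FIRST(α) \ {ε}) ∪ (FOLLOW(N) if α ⇒* ε).

Relevant sets:
  FIRST(Y) = { 'c' }
  FIRST(C) = { 'c', 'e' }
  FIRST(P) = { 'c' }

For C:
  PREDICT(C → Y P x) = { 'c' }
  PREDICT(C → e) = { 'e' }
  PREDICT(C → C Y) = { 'c', 'e' }
For P:
  PREDICT(P → c e) = { 'c' }
  PREDICT(P → P P) = { 'c' }
Y has a single production, so nothing to check there.

Conflict found: Predict set conflict for C: { 'c' }
The grammar is NOT LL(1).

Answer: No. Predict set conflict for C: { 'c' }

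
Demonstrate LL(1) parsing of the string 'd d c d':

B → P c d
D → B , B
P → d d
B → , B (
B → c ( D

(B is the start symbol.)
Stack is shown with the top on the left.

Stack      Input      Action
----------------------------
B $        d d c d $  output B → P c d
P c d $    d d c d $  output P → d d
d d c d $  d d c d $  match 'd'
d c d $    d c d $    match 'd'
c d $      c d $      match 'c'
d $        d $        match 'd'
$          $          accept

The string is accepted.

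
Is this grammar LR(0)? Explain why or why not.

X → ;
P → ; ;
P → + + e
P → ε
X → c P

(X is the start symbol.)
No. Shift-reduce conflict between [P → .] and [P → . + + e]

Augment with X' → X and build the canonical LR(0) collection (I0 = CLOSURE({[X' → . X]}), then GOTO on every symbol after a dot until no new states appear). It has 10 states:
  I0: { [X → . ;], [X → . c P], [X' → . X] }  — shift
  I1: { [X → ; .] }  — reduce
  I2: { [X' → X .] }  — accept
  I3: { [P → . + + e], [P → . ; ;], [P → .], [X → c . P] }  — shift, reduce
  I4: { [P → + . + e] }  — shift
  I5: { [P → ; . ;] }  — shift
  I6: { [X → c P .] }  — reduce
  I7: { [P → ; ; .] }  — reduce
  I8: { [P → + + . e] }  — shift
  I9: { [P → + + e .] }  — reduce

Conflict in state I3:
  Shift-reduce conflict between [P → .] and [P → . + + e]
So the grammar is NOT LR(0).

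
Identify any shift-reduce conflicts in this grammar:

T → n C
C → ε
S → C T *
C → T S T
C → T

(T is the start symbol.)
A shift-reduce conflict occurs when an LR(0) state has both:
  - a complete (reduce) item [A → α .] (dot at the end), and
  - a shift item [B → β . c γ] (dot before a terminal).

Augment with T' → T and build the canonical LR(0) collection (I0 = CLOSURE({[T' → . T]}), then GOTO on every symbol after a dot until no new states appear). It has 10 states:
  I0: { [T → . n C], [T' → . T] }  — shift
  I1: { [T' → T .] }  — accept
  I2: { [C → . T S T], [C → . T], [C → .], [T → . n C], [T → n . C] }  — shift, reduce
  I3: { [T → n C .] }  — reduce
  I4: { [C → . T S T], [C → . T], [C → .], [C → T . S T], [C → T .], [S → . C T *], [T → . n C] }  — shift, 2 reduces
  I5: { [S → C . T *], [T → . n C] }  — shift
  I6: { [C → T S . T], [T → . n C] }  — shift
  I7: { [C → T S T .] }  — reduce
  I8: { [S → C T . *] }  — shift
  I9: { [S → C T * .] }  — reduce

I2 contains reduce item [C → .] and shift item [T → . n C] — shift-reduce conflict.
I4 contains reduce items [C → .], [C → T .] and shift item [T → . n C] — shift-reduce conflict.

Answer: Yes — I2: [C → .] vs [T → . n C]; I4: [C → .] vs [T → . n C]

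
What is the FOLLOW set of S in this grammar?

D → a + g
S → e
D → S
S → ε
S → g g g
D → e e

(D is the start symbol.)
To compute FOLLOW(S), find every occurrence of S on a right-hand side N → α S β: add FIRST(β) \ {ε}, and if β is empty or nullable also add FOLLOW(N). Iterate to a fixed point.

In D → S: S is at the end, add FOLLOW(D)

The FOLLOW sets referred to above (computed the same way, to a fixed point):
  FOLLOW(D) = { $ }

Taking the union: FOLLOW(S) = { $ }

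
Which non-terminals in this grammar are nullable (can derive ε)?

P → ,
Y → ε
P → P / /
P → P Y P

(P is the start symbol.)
A non-terminal is nullable if it can derive ε (the empty string): either it has an ε-production, or it has a production whose right-hand side consists entirely of nullable non-terminals.

ε-productions: Y → ε
So Y is immediately nullable.
No further non-terminal can be added: every production for the remaining non-terminals contains a terminal or a non-nullable non-terminal.
Nullable = { 'Y' }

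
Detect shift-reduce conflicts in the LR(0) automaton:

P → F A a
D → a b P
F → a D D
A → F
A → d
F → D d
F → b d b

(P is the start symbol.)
No shift-reduce conflicts

A shift-reduce conflict occurs when an LR(0) state has both:
  - a complete (reduce) item [A → α .] (dot at the end), and
  - a shift item [B → β . c γ] (dot before a terminal).

Augment with P' → P and build the canonical LR(0) collection (I0 = CLOSURE({[P' → . P]}), then GOTO on every symbol after a dot until no new states appear). It has 18 states:
  I0: { [D → . a b P], [F → . D d], [F → . a D D], [F → . b d b], [P → . F A a], [P' → . P] }  — shift
  I1: { [F → D . d] }  — shift
  I2: { [A → . F], [A → . d], [D → . a b P], [F → . D d], [F → . a D D], [F → . b d b], [P → F . A a] }  — shift
  I3: { [P' → P .] }  — accept
  I4: { [D → . a b P], [D → a . b P], [F → a . D D] }  — shift
  I5: { [F → b . d b] }  — shift
  I6: { [F → b d . b] }  — shift
  I7: { [F → b d b .] }  — reduce
  I8: { [D → . a b P], [F → a D . D] }  — shift
  I9: { [D → a . b P] }  — shift
  I10: { [D → . a b P], [D → a b . P], [F → . D d], [F → . a D D], [F → . b d b], [P → . F A a] }  — shift
  I11: { [D → a b P .] }  — reduce
  I12: { [F → a D D .] }  — reduce
  I13: { [P → F A . a] }  — shift
  I14: { [A → F .] }  — reduce
  I15: { [A → d .] }  — reduce
  I16: { [P → F A a .] }  — reduce
  I17: { [F → D d .] }  — reduce

No state contains both a complete item and a shift item.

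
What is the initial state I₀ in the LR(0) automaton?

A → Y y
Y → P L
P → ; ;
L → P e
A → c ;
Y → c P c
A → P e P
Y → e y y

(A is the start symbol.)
First, augment the grammar with A' → A
I₀ = CLOSURE({ [A' → . A] }):
  [A' → . A] has the dot before A: add [A → . Y y], [A → . c ;], [A → . P e P]
  [A → . Y y] has the dot before Y: add [Y → . P L], [Y → . c P c], [Y → . e y y]
  [A → . P e P] has the dot before P: add [P → . ; ;]
No further items can be added.

I₀ = { [A → . P e P], [A → . Y y], [A → . c ;], [A' → . A], [P → . ; ;], [Y → . P L], [Y → . c P c], [Y → . e y y] }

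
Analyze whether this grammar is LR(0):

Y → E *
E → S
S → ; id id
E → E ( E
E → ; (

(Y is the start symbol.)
No. Shift-reduce conflict between [E → E ( E .] and [E → E . ( E]

A grammar is LR(0) if no state in the canonical LR(0) collection has:
  - both a shift item (dot before a terminal) and a complete item (shift-reduce conflict), or
  - two or more complete items (reduce-reduce conflict; the accept item [Y' → Y .] counts as a complete item here).

Augment with Y' → Y and build the canonical LR(0) collection (I0 = CLOSURE({[Y' → . Y]}), then GOTO on every symbol after a dot until no new states appear). It has 11 states:
  I0: { [E → . ; (], [E → . E ( E], [E → . S], [S → . ; id id], [Y → . E *], [Y' → . Y] }  — shift
  I1: { [E → ; . (], [S → ; . id id] }  — shift
  I2: { [E → E . ( E], [Y → E . *] }  — shift
  I3: { [E → S .] }  — reduce
  I4: { [Y' → Y .] }  — accept
  I5: { [E → . ; (], [E → . E ( E], [E → . S], [E → E ( . E], [S → . ; id id] }  — shift
  I6: { [Y → E * .] }  — reduce
  I7: { [E → E ( E .], [E → E . ( E] }  — shift, reduce
  I8: { [E → ; ( .] }  — reduce
  I9: { [S → ; id . id] }  — shift
  I10: { [S → ; id id .] }  — reduce

Conflict in state I7:
  Shift-reduce conflict between [E → E ( E .] and [E → E . ( E]
So the grammar is NOT LR(0).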